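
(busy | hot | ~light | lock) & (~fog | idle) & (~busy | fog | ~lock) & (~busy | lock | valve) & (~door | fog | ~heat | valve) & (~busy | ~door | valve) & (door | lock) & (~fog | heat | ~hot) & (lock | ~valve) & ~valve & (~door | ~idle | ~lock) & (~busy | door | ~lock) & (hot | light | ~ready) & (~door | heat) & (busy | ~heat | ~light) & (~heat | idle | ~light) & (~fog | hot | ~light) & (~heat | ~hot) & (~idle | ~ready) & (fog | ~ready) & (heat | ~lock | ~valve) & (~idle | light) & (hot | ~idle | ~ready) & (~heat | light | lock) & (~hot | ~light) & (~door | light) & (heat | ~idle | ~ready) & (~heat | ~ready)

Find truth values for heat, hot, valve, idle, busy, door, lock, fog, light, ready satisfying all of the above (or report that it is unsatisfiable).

heat = True; hot = False; valve = False; idle = False; busy = False; door = False; lock = True; fog = False; light = False; ready = False

Unit clause (~valve) forces valve = False.
Set heat = True.
  then (~heat | ~hot) forces hot = False.
  then (~heat | ~ready) forces ready = False.
Try idle = True:
  (~idle | light) forces light = True.
  (busy | ~heat | ~light) forces busy = True.
  (~busy | lock | valve) forces lock = True.
  (~busy | fog | ~lock) forces fog = True.
  clause (~fog | hot | ~light) is falsified — backtrack.
So idle = False.
  then (~fog | idle) forces fog = False.
  then (~door | fog | ~heat | valve) forces door = False.
  then (door | lock) forces lock = True.
  then (~busy | door | ~lock) forces busy = False.
  then (busy | ~heat | ~light) forces light = False.
All clauses satisfied.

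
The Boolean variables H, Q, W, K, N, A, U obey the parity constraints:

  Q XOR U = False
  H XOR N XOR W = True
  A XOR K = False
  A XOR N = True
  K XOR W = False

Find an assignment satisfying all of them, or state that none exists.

H = False; Q = False; W = True; K = True; N = False; A = True; U = False

Q XOR U = F XOR F = False ✓
H XOR N XOR W = F XOR F XOR T = True ✓
A XOR K = T XOR T = False ✓
A XOR N = T XOR F = True ✓
K XOR W = T XOR T = False ✓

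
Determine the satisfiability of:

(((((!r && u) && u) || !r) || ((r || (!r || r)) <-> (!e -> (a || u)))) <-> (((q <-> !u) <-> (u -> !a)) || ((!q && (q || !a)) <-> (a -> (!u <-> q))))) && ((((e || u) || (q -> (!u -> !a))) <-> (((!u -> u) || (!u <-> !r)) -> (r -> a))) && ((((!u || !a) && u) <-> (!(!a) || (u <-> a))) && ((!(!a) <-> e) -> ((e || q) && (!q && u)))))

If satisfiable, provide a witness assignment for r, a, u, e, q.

The conjunct ((!u || !a) && u) <-> (!(!a) || (u <-> a)) is unsatisfiable on its own:
  a=F, u=F: evaluates to False.
  a=F, u=T: evaluates to False.
  a=T, u=F: evaluates to False.
  a=T, u=T: evaluates to False.
So the whole conjunction is unsatisfiable.

Unsatisfiable — no assignment works.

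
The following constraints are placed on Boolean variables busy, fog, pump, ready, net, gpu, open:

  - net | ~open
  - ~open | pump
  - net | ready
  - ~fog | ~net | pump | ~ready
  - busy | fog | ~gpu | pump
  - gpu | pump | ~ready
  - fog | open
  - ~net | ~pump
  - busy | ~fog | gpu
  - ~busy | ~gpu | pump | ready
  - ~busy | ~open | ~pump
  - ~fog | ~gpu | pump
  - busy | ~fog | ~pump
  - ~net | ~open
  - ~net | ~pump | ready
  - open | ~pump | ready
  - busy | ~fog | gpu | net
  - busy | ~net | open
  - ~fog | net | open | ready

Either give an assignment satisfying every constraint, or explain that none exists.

busy = True, fog = True, pump = True, ready = True, net = False, gpu = False, open = False

Set busy = True.
Set fog = True.
Set pump = True.
  then (~net | ~pump) forces net = False.
  then (~busy | ~open | ~pump) forces open = False.
  then (open | ~pump | ready) forces ready = True.
Set gpu = False.
All clauses satisfied.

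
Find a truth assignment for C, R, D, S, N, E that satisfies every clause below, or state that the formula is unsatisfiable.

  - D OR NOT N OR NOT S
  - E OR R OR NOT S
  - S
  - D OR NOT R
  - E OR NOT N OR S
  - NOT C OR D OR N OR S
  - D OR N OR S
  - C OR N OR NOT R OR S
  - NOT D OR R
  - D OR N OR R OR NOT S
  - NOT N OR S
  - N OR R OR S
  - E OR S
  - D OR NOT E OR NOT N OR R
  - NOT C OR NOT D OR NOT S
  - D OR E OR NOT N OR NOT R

Unit clause (S) forces S = True.
Set C = False.
Try R = False:
  (E OR R OR NOT S) forces E = True.
  (NOT D OR R) forces D = False.
  (D OR NOT N OR NOT S) forces N = False.
  clause (D OR N OR R OR NOT S) is falsified — backtrack.
So R = True.
  then (D OR NOT R) forces D = True.
Set N = True.
Set E = True.
All clauses satisfied.

C = False; R = True; D = True; S = True; N = True; E = True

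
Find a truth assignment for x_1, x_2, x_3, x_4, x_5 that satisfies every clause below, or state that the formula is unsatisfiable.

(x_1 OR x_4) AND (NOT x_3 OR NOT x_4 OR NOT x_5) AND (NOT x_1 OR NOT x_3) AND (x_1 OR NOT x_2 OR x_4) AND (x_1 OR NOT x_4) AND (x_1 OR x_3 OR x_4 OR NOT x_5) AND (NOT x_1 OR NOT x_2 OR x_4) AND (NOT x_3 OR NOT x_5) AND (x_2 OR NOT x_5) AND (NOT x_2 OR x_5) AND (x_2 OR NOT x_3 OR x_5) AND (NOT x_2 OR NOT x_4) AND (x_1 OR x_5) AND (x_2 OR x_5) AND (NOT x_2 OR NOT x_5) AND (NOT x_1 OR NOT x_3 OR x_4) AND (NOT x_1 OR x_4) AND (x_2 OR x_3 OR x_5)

Case x_2 = True:
  (NOT x_2 OR x_5) forces x_5 = True.
  Clause (NOT x_2 OR NOT x_5) is falsified — contradiction.
Case x_2 = False:
  (x_2 OR NOT x_5) forces x_5 = False.
  Clause (x_2 OR x_5) is falsified — contradiction.
Both cases fail, so the formula is unsatisfiable.

Unsatisfiable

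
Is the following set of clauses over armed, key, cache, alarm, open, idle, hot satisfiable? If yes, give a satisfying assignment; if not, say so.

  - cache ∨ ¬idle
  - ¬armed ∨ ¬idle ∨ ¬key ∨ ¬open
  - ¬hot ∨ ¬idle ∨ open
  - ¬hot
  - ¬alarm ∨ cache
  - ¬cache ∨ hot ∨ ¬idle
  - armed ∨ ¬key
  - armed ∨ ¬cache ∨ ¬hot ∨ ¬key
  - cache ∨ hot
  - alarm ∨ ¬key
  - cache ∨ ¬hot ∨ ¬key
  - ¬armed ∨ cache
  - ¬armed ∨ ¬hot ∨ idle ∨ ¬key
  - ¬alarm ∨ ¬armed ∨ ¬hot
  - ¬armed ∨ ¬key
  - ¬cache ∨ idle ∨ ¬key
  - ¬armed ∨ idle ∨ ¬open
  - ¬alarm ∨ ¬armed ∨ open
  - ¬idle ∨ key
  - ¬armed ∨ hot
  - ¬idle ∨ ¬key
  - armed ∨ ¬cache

Unsatisfiable

Case armed = True:
  (¬hot) forces hot = False.
  Clause (¬armed ∨ hot) is falsified — contradiction.
Case armed = False:
  (¬hot) forces hot = False.
  (armed ∨ ¬key) forces key = False.
  (cache ∨ hot) forces cache = True.
  Clause (armed ∨ ¬cache) is falsified — contradiction.
Both cases fail, so the formula is unsatisfiable.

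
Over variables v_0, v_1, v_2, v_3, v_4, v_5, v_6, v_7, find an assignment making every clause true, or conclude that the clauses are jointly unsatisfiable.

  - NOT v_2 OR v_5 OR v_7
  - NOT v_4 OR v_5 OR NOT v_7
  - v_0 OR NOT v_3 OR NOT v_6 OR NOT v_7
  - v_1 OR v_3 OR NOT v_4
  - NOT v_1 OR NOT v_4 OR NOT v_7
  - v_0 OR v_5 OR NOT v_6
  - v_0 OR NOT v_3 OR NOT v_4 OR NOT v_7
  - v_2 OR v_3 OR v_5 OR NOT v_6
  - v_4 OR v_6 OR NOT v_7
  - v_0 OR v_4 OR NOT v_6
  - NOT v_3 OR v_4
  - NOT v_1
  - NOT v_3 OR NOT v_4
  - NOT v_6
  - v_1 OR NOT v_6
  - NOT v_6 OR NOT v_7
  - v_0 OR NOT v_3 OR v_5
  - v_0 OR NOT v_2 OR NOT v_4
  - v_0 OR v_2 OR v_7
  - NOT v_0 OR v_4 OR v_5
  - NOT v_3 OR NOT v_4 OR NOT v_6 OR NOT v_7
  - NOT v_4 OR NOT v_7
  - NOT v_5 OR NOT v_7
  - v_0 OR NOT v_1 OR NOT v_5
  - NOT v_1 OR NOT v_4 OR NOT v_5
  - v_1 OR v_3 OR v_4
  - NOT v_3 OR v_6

Case v_1 = True:
  Clause (NOT v_1) is falsified — contradiction.
Case v_1 = False:
  (NOT v_6) forces v_6 = False.
  (NOT v_3 OR v_6) forces v_3 = False.
  (v_1 OR v_3 OR NOT v_4) forces v_4 = False.
  Clause (v_1 OR v_3 OR v_4) is falsified — contradiction.
Both cases fail, so the formula is unsatisfiable.

No satisfying assignment exists.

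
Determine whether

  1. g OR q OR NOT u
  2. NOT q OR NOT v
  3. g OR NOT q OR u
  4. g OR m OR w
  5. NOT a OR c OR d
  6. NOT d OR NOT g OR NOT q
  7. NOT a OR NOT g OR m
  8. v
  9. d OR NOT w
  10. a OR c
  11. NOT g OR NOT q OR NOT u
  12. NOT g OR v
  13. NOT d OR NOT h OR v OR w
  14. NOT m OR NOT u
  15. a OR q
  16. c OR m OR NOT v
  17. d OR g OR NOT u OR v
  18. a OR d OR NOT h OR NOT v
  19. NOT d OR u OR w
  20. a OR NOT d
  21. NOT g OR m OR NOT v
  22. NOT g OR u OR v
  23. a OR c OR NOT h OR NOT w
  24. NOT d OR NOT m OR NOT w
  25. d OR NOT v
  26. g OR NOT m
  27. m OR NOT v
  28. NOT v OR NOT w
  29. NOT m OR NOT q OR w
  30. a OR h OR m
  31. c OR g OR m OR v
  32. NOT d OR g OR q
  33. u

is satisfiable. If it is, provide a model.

Case m = True:
  (v) forces v = True.
  (NOT q OR NOT v) forces q = False.
  (NOT m OR NOT u) forces u = False.
  Clause (u) is falsified — contradiction.
Case m = False:
  (v) forces v = True.
  Clause (m OR NOT v) is falsified — contradiction.
Both cases fail, so the formula is unsatisfiable.

Unsatisfiable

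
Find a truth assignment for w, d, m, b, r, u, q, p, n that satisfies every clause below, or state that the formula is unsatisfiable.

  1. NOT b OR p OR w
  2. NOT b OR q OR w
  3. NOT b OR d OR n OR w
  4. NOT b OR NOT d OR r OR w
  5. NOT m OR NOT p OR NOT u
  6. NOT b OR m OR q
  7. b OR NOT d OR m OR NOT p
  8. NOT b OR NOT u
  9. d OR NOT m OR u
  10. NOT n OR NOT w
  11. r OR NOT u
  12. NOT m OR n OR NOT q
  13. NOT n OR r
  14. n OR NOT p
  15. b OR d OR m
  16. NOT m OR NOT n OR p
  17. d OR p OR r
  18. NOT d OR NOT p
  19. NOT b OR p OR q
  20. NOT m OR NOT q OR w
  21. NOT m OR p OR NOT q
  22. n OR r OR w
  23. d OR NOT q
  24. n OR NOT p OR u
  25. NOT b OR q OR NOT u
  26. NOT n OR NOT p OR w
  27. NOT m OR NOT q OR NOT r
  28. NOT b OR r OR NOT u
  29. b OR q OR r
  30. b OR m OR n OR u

w: True, d: True, m: False, b: True, r: False, u: False, q: True, p: False, n: False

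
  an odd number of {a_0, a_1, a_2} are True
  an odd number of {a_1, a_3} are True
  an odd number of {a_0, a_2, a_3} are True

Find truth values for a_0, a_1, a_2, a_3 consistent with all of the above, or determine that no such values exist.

Unsatisfiable — no assignment works.

Adding constraints 1, 2, 3 mod 2: every variable appears an even number of times on the left, so the left side is 0.
But the right sides sum to 1 (mod 2). 0 ≠ 1 — the system is inconsistent.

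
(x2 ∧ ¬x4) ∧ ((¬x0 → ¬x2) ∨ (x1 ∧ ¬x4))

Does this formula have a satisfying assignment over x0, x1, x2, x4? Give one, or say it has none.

x0: False, x1: True, x2: True, x4: False

  x2 ∧ ¬x4 = True
    ¬x4 = True
  (¬x0 → ¬x2) ∨ (x1 ∧ ¬x4) = True
    ¬x0 → ¬x2 = False
      ¬x0 = True
      ¬x2 = False
    x1 ∧ ¬x4 = True
      ¬x4 = True
Both conjuncts True, so the formula holds.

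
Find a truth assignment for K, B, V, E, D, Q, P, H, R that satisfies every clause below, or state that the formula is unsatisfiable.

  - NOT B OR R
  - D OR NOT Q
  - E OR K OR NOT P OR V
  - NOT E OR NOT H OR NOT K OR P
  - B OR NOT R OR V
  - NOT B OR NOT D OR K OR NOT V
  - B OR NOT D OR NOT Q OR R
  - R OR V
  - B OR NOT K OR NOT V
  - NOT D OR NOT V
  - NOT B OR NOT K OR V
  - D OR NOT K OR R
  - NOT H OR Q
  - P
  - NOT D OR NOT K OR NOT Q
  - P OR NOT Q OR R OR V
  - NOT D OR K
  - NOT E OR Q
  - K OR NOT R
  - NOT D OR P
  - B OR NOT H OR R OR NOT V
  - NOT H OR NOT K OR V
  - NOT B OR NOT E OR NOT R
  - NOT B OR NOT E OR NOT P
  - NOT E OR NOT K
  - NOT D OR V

Unit clause (P) forces P = True.
Set K = True.
  then (NOT E OR NOT K) forces E = False.
Set B = True.
  then (NOT B OR R) forces R = True.
  then (NOT B OR NOT K OR V) forces V = True.
  then (NOT D OR NOT V) forces D = False.
  then (D OR NOT Q) forces Q = False.
  then (NOT H OR Q) forces H = False.
All clauses satisfied.

K = True, B = True, V = True, E = False, D = False, Q = False, P = True, H = False, R = True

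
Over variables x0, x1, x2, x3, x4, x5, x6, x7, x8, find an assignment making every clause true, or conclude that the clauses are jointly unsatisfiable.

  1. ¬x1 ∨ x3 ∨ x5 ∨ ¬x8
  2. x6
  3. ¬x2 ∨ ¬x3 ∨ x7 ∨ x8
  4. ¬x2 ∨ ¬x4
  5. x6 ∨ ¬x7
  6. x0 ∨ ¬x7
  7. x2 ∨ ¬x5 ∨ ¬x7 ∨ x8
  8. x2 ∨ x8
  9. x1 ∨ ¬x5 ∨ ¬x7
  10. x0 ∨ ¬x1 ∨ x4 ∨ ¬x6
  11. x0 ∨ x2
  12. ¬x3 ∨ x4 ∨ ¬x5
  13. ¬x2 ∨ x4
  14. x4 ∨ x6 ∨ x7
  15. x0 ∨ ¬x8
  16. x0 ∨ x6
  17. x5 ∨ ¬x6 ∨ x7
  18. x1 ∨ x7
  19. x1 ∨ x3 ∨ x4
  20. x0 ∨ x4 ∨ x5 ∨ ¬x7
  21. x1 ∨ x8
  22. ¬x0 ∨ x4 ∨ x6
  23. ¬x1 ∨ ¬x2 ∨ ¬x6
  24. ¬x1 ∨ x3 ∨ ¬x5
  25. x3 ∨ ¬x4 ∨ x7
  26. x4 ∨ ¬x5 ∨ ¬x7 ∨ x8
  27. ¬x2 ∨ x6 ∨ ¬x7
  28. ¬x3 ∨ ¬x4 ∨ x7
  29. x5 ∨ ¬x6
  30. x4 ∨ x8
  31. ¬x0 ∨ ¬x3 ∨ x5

x0: True; x1: True; x2: False; x3: True; x4: True; x5: True; x6: True; x7: True; x8: True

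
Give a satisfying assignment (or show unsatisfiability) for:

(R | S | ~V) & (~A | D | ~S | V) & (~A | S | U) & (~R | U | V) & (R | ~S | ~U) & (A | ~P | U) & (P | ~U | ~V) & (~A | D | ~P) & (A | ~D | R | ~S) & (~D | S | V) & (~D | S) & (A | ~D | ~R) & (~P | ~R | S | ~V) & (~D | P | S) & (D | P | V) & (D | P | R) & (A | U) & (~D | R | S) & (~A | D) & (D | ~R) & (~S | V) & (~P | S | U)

A: True; V: True; P: False; R: True; D: True; S: True; U: False

Set A = True.
  then (~A | D) forces D = True.
  then (~D | S) forces S = True.
  then (~S | V) forces V = True.
Set P = False.
  then (P | ~U | ~V) forces U = False.
Set R = True.
All clauses satisfied.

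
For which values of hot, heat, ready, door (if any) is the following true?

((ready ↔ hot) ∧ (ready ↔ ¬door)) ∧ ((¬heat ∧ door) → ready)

hot = False; heat = True; ready = False; door = True

  (ready ↔ hot) ∧ (ready ↔ ¬door) = True
    ready ↔ hot = True
    ready ↔ ¬door = True
      ¬door = False
  (¬heat ∧ door) → ready = True
    ¬heat ∧ door = False
      ¬heat = False
Both conjuncts True, so the formula holds.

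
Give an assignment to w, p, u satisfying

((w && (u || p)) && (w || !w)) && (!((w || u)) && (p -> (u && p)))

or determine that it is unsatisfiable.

The formula is unsatisfiable.

Case w = True: the conjunct !((w || u)) becomes !((True || u)) = False.
Case w = False: the conjunct w is False.
Both cases fail — unsatisfiable.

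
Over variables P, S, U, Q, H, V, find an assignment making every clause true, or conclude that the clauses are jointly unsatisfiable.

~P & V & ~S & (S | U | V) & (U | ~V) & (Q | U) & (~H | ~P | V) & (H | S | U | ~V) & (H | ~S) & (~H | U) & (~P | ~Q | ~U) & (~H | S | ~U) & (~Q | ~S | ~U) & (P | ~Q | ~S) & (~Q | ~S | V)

P=F, S=F, U=T, Q=T, H=F, V=T

Unit clause (~P) forces P = False.
Unit clause (V) forces V = True.
Unit clause (~S) forces S = False.
In (U | ~V) only U is left, so U = True.
In (~H | S | ~U) only ~H is left, so H = False.
Set Q = True.
All clauses satisfied.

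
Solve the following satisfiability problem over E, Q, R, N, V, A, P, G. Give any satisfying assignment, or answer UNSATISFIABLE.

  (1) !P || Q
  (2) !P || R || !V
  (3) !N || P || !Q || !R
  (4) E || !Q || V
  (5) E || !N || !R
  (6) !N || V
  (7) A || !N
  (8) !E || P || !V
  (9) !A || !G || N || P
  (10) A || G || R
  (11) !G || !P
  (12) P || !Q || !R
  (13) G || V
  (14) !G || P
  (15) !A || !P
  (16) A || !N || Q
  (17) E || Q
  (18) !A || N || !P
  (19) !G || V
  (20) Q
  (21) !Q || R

Unit clause (Q) forces Q = True.
In (!Q || R) only R is left, so R = True.
In (P || !Q || !R) only P is left, so P = True.
In (!A || !P) only !A is left, so A = False.
In (A || !N) only !N is left, so N = False.
In (!G || !P) only !G is left, so G = False.
In (G || V) only V is left, so V = True.
Set E = True.
All clauses satisfied.

E = True, Q = True, R = True, N = False, V = True, A = False, P = True, G = False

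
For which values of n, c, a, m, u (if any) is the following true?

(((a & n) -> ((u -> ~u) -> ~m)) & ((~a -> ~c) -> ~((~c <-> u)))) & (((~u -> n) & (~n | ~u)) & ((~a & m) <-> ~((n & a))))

n = True, c = True, a = False, m = True, u = False

  ((a & n) -> ((u -> ~u) -> ~m)) & ((~a -> ~c) -> ~((~c <-> u))) = True
    (a & n) -> ((u -> ~u) -> ~m) = True
      a & n = False
      (u -> ~u) -> ~m = False
        u -> ~u = True
          ~u = True
        ~m = False
    (~a -> ~c) -> ~((~c <-> u)) = True
      ~a -> ~c = False
        ~a = True
        ~c = False
      ~((~c <-> u)) = False
        ~c <-> u = True
          ~c = False
  ((~u -> n) & (~n | ~u)) & ((~a & m) <-> ~((n & a))) = True
    (~u -> n) & (~n | ~u) = True
      ~u -> n = True
        ~u = True
      ~n | ~u = True
        ~n = False
        ~u = True
    (~a & m) <-> ~((n & a)) = True
      ~a & m = True
        ~a = True
      ~((n & a)) = True
        n & a = False
Both conjuncts True, so the formula holds.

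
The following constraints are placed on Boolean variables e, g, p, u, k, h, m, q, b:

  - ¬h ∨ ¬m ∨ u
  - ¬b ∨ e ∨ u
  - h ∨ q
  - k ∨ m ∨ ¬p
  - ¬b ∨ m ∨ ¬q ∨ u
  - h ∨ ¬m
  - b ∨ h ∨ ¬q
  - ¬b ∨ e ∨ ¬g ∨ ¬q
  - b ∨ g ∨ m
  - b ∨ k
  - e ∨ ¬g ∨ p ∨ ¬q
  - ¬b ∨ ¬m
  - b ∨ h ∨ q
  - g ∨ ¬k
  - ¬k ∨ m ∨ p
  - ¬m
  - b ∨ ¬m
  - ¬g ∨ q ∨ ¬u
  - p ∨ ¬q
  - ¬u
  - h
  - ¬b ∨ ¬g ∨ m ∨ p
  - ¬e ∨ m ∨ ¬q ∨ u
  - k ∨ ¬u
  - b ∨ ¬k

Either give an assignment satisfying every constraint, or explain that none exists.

e=T; g=T; p=T; u=F; k=T; h=T; m=F; q=F; b=T

Unit clause (¬m) forces m = False.
Unit clause (¬u) forces u = False.
Unit clause (h) forces h = True.
Try e = False:
  (¬b ∨ e ∨ u) forces b = False.
  (b ∨ g ∨ m) forces g = True.
  (b ∨ k) forces k = True.
  clause (b ∨ ¬k) is falsified — backtrack.
So e = True.
  then (¬e ∨ m ∨ ¬q ∨ u) forces q = False.
Set g = True.
Try p = False:
  (¬k ∨ m ∨ p) forces k = False.
  (b ∨ k) forces b = True.
  clause (¬b ∨ ¬g ∨ m ∨ p) is falsified — backtrack.
So p = True.
  then (k ∨ m ∨ ¬p) forces k = True.
  then (b ∨ ¬k) forces b = True.
All clauses satisfied.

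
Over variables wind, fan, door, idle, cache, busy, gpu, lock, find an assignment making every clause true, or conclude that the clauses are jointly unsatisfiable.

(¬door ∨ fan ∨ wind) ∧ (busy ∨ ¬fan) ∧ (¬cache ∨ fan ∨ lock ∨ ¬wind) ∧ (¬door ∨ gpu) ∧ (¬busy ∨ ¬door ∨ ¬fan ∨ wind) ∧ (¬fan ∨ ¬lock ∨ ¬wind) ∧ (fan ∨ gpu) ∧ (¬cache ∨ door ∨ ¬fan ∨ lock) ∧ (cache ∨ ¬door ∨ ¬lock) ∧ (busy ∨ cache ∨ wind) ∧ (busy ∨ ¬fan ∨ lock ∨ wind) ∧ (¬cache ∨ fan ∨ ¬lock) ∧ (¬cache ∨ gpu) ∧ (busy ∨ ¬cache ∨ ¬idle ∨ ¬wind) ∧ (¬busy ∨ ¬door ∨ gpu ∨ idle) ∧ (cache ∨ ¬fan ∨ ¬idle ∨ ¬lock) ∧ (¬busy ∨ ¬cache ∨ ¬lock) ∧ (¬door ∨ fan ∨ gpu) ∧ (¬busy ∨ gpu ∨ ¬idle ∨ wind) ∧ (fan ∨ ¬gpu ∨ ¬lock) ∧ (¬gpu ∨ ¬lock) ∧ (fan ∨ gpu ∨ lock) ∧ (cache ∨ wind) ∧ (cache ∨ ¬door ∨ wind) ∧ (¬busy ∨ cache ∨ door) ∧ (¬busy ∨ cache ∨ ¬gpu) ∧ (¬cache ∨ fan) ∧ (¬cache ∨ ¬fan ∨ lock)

Try wind = False:
  (cache ∨ wind) forces cache = True.
  (¬cache ∨ gpu) forces gpu = True.
  (¬gpu ∨ ¬lock) forces lock = False.
  (¬cache ∨ fan) forces fan = True.
  clause (¬cache ∨ ¬fan ∨ lock) is falsified — backtrack.
So wind = True.
Set fan = False.
  then (fan ∨ gpu) forces gpu = True.
  then (fan ∨ ¬gpu ∨ ¬lock) forces lock = False.
  then (¬cache ∨ fan) forces cache = False.
  then (¬busy ∨ cache ∨ ¬gpu) forces busy = False.
Set door = False.
Set idle = True.
All clauses satisfied.

wind = True; fan = False; door = False; idle = True; cache = False; busy = False; gpu = True; lock = False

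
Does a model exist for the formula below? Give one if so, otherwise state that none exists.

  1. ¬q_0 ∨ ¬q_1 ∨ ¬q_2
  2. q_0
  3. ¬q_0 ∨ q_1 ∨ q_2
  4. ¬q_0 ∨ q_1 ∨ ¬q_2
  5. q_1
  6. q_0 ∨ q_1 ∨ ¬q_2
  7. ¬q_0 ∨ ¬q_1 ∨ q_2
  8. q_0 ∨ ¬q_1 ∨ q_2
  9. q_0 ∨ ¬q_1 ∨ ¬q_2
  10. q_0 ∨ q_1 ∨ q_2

Unsatisfiable — no assignment works.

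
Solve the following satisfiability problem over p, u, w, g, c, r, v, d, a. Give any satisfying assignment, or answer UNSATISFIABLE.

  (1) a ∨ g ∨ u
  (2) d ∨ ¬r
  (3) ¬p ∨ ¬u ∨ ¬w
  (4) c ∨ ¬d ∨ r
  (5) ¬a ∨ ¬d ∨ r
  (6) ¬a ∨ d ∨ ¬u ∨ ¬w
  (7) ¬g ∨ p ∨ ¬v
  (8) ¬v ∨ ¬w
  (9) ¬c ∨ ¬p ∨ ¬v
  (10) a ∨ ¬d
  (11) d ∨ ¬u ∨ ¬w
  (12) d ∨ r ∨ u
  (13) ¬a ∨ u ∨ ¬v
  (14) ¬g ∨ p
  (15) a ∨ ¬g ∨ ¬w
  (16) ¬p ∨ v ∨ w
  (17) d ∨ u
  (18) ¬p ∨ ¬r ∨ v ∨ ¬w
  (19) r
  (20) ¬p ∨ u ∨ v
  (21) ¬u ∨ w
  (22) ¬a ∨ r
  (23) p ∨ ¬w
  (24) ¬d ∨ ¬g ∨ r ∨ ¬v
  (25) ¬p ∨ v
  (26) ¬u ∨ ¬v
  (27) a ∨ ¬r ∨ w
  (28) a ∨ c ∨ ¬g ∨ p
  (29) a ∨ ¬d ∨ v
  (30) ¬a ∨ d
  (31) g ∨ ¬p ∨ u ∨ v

Unit clause (r) forces r = True.
In (d ∨ ¬r) only d is left, so d = True.
In (a ∨ ¬d) only a is left, so a = True.
Set p = False.
  then (¬g ∨ p) forces g = False.
  then (p ∨ ¬w) forces w = False.
  then (¬u ∨ w) forces u = False.
  then (¬a ∨ u ∨ ¬v) forces v = False.
Set c = True.
All clauses satisfied.

p = False, u = False, w = False, g = False, c = True, r = True, v = False, d = True, a = True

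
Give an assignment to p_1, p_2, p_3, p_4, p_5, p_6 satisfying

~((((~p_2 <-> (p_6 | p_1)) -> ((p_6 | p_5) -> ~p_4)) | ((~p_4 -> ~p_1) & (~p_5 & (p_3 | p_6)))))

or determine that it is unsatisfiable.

p_1=T; p_2=F; p_3=F; p_4=T; p_5=T; p_6=F

  ~((((~p_2 <-> (p_6 | p_1)) -> ((p_6 | p_5) -> ~p_4)) | ((~p_4 -> ~p_1) & (~p_5 & (p_3 | p_6))))) = True
    ((~p_2 <-> (p_6 | p_1)) -> ((p_6 | p_5) -> ~p_4)) | ((~p_4 -> ~p_1) & (~p_5 & (p_3 | p_6))) = False
      (~p_2 <-> (p_6 | p_1)) -> ((p_6 | p_5) -> ~p_4) = False
        ~p_2 <-> (p_6 | p_1) = True
          ~p_2 = True
          p_6 | p_1 = True
        (p_6 | p_5) -> ~p_4 = False
          p_6 | p_5 = True
          ~p_4 = False
      (~p_4 -> ~p_1) & (~p_5 & (p_3 | p_6)) = False
        ~p_4 -> ~p_1 = True
          ~p_4 = False
          ~p_1 = False
        ~p_5 & (p_3 | p_6) = False
          ~p_5 = False
          p_3 | p_6 = False
The formula evaluates to True.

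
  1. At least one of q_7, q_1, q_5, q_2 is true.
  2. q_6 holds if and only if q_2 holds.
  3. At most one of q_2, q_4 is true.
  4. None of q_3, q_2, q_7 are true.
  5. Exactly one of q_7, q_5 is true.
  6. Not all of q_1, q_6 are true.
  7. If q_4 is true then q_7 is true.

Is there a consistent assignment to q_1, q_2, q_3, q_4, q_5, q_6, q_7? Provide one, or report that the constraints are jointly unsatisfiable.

q_1 = True, q_2 = False, q_3 = False, q_4 = False, q_5 = True, q_6 = False, q_7 = False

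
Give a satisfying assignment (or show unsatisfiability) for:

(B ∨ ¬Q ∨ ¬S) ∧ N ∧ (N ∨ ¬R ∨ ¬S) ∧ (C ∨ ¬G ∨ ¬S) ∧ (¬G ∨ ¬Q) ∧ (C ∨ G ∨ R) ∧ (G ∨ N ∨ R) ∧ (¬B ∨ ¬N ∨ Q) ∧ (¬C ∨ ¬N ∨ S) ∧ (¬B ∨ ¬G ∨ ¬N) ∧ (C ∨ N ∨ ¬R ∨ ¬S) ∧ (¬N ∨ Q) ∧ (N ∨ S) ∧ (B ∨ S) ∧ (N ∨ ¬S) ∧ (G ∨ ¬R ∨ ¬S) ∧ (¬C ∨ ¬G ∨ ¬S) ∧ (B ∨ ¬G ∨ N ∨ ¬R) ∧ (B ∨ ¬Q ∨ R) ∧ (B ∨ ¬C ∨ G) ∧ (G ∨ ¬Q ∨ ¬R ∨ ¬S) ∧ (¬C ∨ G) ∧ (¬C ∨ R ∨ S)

Unit clause (N) forces N = True.
In (¬N ∨ Q) only Q is left, so Q = True.
In (¬G ∨ ¬Q) only ¬G is left, so G = False.
In (¬C ∨ G) only ¬C is left, so C = False.
In (C ∨ G ∨ R) only R is left, so R = True.
In (G ∨ ¬R ∨ ¬S) only ¬S is left, so S = False.
In (B ∨ S) only B is left, so B = True.
All clauses satisfied.

N=T, Q=T, R=T, C=F, B=T, G=F, S=F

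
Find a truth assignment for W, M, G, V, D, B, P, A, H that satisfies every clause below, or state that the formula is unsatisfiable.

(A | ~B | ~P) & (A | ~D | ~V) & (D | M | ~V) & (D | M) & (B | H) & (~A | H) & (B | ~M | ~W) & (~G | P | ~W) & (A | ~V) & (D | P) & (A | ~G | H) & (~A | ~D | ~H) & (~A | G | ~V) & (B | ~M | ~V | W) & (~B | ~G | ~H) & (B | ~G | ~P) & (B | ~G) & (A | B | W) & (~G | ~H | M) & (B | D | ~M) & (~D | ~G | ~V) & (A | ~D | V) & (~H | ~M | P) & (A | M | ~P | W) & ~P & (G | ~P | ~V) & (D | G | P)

Case P = True:
  Clause (~P) is falsified — contradiction.
Case P = False:
  (D | P) forces D = True.
  If A = True:
    (~A | H) forces H = True.
    clause (~A | ~D | ~H) is falsified.
  If A = False:
    (A | ~D | ~V) forces V = False.
    clause (A | ~D | V) is falsified.
  Every sub-case reaches a contradiction.
Both cases fail, so the formula is unsatisfiable.

No satisfying assignment exists.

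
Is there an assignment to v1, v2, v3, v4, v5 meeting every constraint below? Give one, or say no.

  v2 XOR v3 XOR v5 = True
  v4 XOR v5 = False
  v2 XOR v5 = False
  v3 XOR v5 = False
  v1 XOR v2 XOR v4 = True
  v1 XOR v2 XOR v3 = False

Adding constraints 2, 4, 5, 6 mod 2: every variable appears an even number of times on the left, so the left side is 0.
But the right sides sum to 1 (mod 2). 0 ≠ 1 — the system is inconsistent.

No satisfying assignment exists.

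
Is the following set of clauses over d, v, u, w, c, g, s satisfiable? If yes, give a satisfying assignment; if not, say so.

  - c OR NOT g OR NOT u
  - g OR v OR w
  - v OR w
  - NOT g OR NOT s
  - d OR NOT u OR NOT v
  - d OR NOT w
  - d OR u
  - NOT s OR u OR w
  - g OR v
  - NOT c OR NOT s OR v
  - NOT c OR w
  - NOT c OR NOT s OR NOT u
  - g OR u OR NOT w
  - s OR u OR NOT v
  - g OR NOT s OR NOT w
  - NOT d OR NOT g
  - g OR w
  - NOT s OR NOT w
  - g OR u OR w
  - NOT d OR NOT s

Set d = True.
  then (NOT d OR NOT g) forces g = False.
  then (g OR w) forces w = True.
  then (NOT s OR NOT w) forces s = False.
  then (g OR v) forces v = True.
  then (g OR u OR NOT w) forces u = True.
Set c = True.
All clauses satisfied.

d=T, v=T, u=T, w=T, c=T, g=F, s=F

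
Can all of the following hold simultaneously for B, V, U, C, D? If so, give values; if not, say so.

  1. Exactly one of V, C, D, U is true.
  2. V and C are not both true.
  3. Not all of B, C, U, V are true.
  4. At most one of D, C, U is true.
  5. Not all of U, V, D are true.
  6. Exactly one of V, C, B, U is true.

B = False, V = False, U = False, C = True, D = False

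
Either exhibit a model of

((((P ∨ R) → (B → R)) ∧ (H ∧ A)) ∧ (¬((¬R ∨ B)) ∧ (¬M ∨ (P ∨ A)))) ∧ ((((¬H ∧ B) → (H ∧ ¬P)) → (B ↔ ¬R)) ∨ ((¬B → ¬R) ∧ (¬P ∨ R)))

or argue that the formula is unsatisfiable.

P = False; B = False; M = True; R = True; H = True; A = True

  (((P ∨ R) → (B → R)) ∧ (H ∧ A)) ∧ (¬((¬R ∨ B)) ∧ (¬M ∨ (P ∨ A))) = True
    ((P ∨ R) → (B → R)) ∧ (H ∧ A) = True
      (P ∨ R) → (B → R) = True
        P ∨ R = True
        B → R = True
      H ∧ A = True
    ¬((¬R ∨ B)) ∧ (¬M ∨ (P ∨ A)) = True
      ¬((¬R ∨ B)) = True
        ¬R ∨ B = False
          ¬R = False
      ¬M ∨ (P ∨ A) = True
        ¬M = False
        P ∨ A = True
  (((¬H ∧ B) → (H ∧ ¬P)) → (B ↔ ¬R)) ∨ ((¬B → ¬R) ∧ (¬P ∨ R)) = True
    ((¬H ∧ B) → (H ∧ ¬P)) → (B ↔ ¬R) = True
      (¬H ∧ B) → (H ∧ ¬P) = True
        ¬H ∧ B = False
          ¬H = False
        H ∧ ¬P = True
          ¬P = True
      B ↔ ¬R = True
        ¬R = False
    (¬B → ¬R) ∧ (¬P ∨ R) = False
      ¬B → ¬R = False
        ¬B = True
        ¬R = False
      ¬P ∨ R = True
        ¬P = True
Both conjuncts True, so the formula holds.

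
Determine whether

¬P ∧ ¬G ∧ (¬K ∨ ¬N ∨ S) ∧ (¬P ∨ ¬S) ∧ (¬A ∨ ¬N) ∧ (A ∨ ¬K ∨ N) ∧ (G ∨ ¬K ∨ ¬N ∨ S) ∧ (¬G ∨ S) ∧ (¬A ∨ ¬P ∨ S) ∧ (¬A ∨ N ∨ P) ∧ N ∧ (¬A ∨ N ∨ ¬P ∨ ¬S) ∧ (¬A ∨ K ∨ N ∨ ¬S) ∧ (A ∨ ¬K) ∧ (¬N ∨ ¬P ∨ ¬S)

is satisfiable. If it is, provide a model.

N=T, P=F, K=F, S=T, A=F, G=F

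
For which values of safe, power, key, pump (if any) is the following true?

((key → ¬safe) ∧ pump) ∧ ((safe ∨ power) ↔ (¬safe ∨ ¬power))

safe: True, power: False, key: False, pump: True

  (key → ¬safe) ∧ pump = True
    key → ¬safe = True
      ¬safe = False
  (safe ∨ power) ↔ (¬safe ∨ ¬power) = True
    safe ∨ power = True
    ¬safe ∨ ¬power = True
      ¬safe = False
      ¬power = True
Both conjuncts True, so the formula holds.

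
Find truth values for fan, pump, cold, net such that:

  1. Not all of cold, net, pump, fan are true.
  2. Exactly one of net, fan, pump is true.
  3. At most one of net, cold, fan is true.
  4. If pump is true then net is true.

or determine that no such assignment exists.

fan: False; pump: False; cold: False; net: True

  (1) {cold, net, pump, fan}: 1/4 true — not all ✓
  (2) {net, fan, pump}: 1 true — exactly one ✓
  (3) {net, cold, fan}: 1 true — at most one ✓
  (4) pump=F ⇒ net: vacuous ✓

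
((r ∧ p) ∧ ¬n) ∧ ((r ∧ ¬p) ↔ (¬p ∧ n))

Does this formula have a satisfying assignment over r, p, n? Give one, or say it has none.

r: True, p: True, n: False

  (r ∧ p) ∧ ¬n = True
    r ∧ p = True
    ¬n = True
  (r ∧ ¬p) ↔ (¬p ∧ n) = True
    r ∧ ¬p = False
      ¬p = False
    ¬p ∧ n = False
      ¬p = False
Both conjuncts True, so the formula holds.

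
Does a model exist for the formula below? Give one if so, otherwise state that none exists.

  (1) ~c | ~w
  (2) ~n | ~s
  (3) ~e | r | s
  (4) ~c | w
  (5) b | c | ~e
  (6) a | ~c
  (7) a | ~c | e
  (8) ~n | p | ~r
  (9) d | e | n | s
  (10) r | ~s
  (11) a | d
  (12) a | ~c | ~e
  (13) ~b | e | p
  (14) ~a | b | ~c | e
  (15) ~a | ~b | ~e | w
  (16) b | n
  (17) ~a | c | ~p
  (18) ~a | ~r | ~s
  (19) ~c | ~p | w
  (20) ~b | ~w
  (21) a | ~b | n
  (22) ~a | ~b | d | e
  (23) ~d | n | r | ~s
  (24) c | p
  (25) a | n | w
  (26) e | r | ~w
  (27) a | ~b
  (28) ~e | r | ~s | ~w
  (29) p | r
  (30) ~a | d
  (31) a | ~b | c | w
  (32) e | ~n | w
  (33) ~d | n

d: True, w: True, c: False, e: False, a: False, r: True, p: True, b: False, s: False, n: True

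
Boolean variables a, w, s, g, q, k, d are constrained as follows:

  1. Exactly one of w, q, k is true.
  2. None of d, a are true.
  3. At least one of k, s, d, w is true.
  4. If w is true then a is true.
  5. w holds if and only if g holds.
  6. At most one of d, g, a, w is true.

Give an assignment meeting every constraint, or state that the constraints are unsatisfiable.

a = False; w = False; s = True; g = False; q = False; k = True; d = False

  (1) {w, q, k}: 1 true — exactly one ✓
  (2) {d, a}: 0 true — none ✓
  (3) {k, s, d, w}: 2 true — at least one ✓
  (4) w=F ⇒ a: vacuous ✓
  (5) w=F, g=F — same ✓
  (6) {d, g, a, w}: 0 true — at most one ✓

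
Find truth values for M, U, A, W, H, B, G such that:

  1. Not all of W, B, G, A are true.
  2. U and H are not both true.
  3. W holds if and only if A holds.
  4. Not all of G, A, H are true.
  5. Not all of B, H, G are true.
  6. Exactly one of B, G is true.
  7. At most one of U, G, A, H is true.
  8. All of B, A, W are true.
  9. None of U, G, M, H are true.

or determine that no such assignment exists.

M=F, U=F, A=T, W=T, H=F, B=T, G=F

  (1) {W, B, G, A}: 3/4 true — not all ✓
  (2) U=F, H=F — not both ✓
  (3) W=T, A=T — same ✓
  (4) {G, A, H}: 1/3 true — not all ✓
  (5) {B, H, G}: 1/3 true — not all ✓
  (6) {B, G}: 1 true — exactly one ✓
  (7) {U, G, A, H}: 1 true — at most one ✓
  (8) {B, A, W}: all 3 true ✓
  (9) {U, G, M, H}: 0 true — none ✓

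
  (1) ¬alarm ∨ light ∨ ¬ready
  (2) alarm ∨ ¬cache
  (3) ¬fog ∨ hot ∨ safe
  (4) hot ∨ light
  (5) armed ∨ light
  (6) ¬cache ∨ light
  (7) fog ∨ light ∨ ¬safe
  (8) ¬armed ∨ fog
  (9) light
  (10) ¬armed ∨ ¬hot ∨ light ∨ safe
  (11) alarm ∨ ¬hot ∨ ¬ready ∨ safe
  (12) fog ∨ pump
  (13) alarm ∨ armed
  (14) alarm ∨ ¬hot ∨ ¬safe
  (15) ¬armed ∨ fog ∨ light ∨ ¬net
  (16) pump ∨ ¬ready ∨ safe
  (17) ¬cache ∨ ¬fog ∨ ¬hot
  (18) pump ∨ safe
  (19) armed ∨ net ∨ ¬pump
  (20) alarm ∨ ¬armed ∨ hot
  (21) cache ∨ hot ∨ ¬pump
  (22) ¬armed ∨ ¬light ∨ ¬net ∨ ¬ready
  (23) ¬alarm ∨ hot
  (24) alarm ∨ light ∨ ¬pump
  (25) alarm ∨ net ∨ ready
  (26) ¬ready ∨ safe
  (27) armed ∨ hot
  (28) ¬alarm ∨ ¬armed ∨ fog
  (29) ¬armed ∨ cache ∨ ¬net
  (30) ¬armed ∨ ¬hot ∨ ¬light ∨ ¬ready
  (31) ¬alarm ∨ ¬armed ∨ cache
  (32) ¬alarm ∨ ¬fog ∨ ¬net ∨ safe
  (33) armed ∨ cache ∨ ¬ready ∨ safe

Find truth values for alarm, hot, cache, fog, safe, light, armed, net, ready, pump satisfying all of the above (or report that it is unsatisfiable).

Unit clause (light) forces light = True.
Set alarm = True.
  then (¬alarm ∨ hot) forces hot = True.
Set cache = False.
  then (¬alarm ∨ ¬armed ∨ cache) forces armed = False.
Set fog = True.
Set safe = True.
Set net = True.
Set ready = True.
Set pump = True.
All clauses satisfied.

alarm: True, hot: True, cache: False, fog: True, safe: True, light: True, armed: False, net: True, ready: True, pump: True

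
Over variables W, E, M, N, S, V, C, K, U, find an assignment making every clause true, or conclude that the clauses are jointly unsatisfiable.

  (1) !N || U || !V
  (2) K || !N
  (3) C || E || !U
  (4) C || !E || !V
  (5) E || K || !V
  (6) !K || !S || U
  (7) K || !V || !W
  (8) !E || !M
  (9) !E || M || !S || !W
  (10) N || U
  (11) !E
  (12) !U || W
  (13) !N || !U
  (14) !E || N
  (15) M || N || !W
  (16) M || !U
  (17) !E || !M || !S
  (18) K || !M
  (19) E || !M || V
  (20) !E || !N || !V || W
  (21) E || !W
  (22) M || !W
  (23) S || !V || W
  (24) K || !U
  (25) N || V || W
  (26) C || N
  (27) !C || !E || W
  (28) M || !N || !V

W = False, E = False, M = False, N = True, S = False, V = False, C = False, K = True, U = False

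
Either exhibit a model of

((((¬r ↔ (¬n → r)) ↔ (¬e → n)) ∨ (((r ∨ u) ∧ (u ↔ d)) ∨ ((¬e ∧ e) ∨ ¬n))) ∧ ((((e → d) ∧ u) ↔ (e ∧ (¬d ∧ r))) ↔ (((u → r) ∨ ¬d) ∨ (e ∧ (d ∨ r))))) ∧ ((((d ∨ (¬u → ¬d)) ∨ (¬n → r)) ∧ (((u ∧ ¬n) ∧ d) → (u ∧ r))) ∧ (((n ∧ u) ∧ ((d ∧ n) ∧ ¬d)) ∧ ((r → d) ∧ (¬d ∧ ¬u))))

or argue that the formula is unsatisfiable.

The formula is unsatisfiable.

Case d = True: the conjunct ¬d is False.
Case d = False: the conjunct d is False.
Both cases fail — unsatisfiable.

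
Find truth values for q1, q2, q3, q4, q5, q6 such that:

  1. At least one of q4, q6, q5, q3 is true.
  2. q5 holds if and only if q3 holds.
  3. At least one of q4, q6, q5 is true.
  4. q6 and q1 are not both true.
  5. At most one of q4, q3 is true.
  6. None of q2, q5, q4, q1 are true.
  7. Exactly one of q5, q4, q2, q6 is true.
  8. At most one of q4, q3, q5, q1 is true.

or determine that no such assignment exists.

q1: False, q2: False, q3: False, q4: False, q5: False, q6: True

  (1) {q4, q6, q5, q3}: 1 true — at least one ✓
  (2) q5=F, q3=F — same ✓
  (3) {q4, q6, q5}: 1 true — at least one ✓
  (4) q6=T, q1=F — not both ✓
  (5) {q4, q3}: 0 true — at most one ✓
  (6) {q2, q5, q4, q1}: 0 true — none ✓
  (7) {q5, q4, q2, q6}: 1 true — exactly one ✓
  (8) {q4, q3, q5, q1}: 0 true — at most one ✓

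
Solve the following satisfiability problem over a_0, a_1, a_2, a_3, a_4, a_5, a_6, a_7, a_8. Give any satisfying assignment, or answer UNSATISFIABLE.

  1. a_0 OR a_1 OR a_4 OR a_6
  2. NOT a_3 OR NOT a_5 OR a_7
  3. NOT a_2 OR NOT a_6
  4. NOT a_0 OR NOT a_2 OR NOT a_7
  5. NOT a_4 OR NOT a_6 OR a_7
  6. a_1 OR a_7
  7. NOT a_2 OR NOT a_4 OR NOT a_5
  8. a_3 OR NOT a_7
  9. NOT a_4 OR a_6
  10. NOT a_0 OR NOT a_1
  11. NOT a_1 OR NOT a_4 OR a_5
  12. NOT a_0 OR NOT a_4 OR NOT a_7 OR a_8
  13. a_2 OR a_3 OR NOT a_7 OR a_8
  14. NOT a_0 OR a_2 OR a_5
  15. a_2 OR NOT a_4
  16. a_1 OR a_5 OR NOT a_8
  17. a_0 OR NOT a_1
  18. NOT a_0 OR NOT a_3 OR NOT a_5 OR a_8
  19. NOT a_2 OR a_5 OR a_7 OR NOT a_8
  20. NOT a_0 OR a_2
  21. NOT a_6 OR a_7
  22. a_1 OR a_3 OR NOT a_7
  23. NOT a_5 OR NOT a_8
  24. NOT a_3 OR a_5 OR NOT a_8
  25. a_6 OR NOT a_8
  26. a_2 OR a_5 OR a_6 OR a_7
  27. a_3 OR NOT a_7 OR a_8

a_0 = False, a_1 = False, a_2 = False, a_3 = True, a_4 = False, a_5 = False, a_6 = True, a_7 = True, a_8 = False

Try a_0 = True:
  (NOT a_0 OR NOT a_1) forces a_1 = False.
  (a_1 OR a_7) forces a_7 = True.
  (NOT a_0 OR NOT a_2 OR NOT a_7) forces a_2 = False.
  clause (NOT a_0 OR a_2) is falsified — backtrack.
So a_0 = False.
  then (a_0 OR NOT a_1) forces a_1 = False.
  then (a_1 OR a_7) forces a_7 = True.
  then (a_3 OR NOT a_7) forces a_3 = True.
Try a_2 = True:
  (NOT a_2 OR NOT a_6) forces a_6 = False.
  (a_0 OR a_1 OR a_4 OR a_6) forces a_4 = True.
  clause (NOT a_4 OR a_6) is falsified — backtrack.
So a_2 = False.
  then (a_2 OR NOT a_4) forces a_4 = False.
  then (a_0 OR a_1 OR a_4 OR a_6) forces a_6 = True.
Set a_5 = False.
  then (a_1 OR a_5 OR NOT a_8) forces a_8 = False.
All clauses satisfied.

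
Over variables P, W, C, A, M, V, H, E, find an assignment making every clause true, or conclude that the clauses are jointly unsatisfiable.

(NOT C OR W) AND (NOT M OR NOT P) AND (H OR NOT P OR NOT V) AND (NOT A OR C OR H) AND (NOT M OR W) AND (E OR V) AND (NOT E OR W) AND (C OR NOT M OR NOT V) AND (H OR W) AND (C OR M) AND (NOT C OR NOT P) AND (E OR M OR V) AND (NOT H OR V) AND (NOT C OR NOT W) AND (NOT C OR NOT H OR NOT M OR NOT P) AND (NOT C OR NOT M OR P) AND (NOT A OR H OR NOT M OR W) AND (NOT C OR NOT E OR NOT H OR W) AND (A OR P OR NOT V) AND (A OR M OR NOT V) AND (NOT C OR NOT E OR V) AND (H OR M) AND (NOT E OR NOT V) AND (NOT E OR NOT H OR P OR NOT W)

P = False, W = True, C = False, A = False, M = True, V = False, H = False, E = True

Try P = True:
  (NOT M OR NOT P) forces M = False.
  (C OR M) forces C = True.
  clause (NOT C OR NOT P) is falsified — backtrack.
So P = False.
Try W = False:
  (NOT C OR W) forces C = False.
  (NOT M OR W) forces M = False.
  clause (C OR M) is falsified — backtrack.
So W = True.
  then (NOT C OR NOT W) forces C = False.
  then (C OR M) forces M = True.
  then (C OR NOT M OR NOT V) forces V = False.
  then (NOT H OR V) forces H = False.
  then (NOT A OR C OR H) forces A = False.
  then (E OR V) forces E = True.
All clauses satisfied.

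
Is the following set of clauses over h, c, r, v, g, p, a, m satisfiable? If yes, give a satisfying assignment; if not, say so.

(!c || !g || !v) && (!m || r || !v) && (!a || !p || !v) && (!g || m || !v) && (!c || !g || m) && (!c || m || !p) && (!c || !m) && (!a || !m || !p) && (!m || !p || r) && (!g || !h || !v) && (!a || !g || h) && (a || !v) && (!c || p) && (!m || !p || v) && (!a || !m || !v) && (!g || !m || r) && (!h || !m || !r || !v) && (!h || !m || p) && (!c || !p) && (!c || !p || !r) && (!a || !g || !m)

h = False; c = False; r = False; v = False; g = True; p = False; a = False; m = False

Set h = False.
Set c = False.
Set r = False.
Set v = False.
Set g = True.
  then (!a || !g || h) forces a = False.
  then (!g || !m || r) forces m = False.
Set p = False.
All clauses satisfied.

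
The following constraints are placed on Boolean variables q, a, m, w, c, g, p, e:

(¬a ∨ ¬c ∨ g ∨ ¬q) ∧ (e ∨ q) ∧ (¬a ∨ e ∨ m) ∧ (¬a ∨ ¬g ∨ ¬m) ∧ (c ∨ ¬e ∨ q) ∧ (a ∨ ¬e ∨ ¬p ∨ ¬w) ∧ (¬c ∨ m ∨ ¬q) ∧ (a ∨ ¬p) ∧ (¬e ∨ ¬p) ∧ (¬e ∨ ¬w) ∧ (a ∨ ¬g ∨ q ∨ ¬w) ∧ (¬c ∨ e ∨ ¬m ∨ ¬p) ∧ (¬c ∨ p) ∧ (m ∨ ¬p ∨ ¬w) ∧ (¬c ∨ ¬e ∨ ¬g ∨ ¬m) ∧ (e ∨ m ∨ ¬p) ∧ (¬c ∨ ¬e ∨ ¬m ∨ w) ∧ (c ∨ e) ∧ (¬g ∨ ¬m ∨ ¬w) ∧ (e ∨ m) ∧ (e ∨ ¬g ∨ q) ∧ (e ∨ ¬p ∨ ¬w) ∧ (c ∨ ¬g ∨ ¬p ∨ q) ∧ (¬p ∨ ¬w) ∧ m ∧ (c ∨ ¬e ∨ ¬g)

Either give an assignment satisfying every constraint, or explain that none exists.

Unit clause (m) forces m = True.
Try q = False:
  (e ∨ q) forces e = True.
  (c ∨ ¬e ∨ q) forces c = True.
  (¬e ∨ ¬p) forces p = False.
  clause (¬c ∨ p) is falsified — backtrack.
So q = True.
Set a = False.
  then (a ∨ ¬p) forces p = False.
  then (¬c ∨ p) forces c = False.
  then (c ∨ e) forces e = True.
  then (c ∨ ¬e ∨ ¬g) forces g = False.
  then (¬e ∨ ¬w) forces w = False.
All clauses satisfied.

q = True; a = False; m = True; w = False; c = False; g = False; p = False; e = True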